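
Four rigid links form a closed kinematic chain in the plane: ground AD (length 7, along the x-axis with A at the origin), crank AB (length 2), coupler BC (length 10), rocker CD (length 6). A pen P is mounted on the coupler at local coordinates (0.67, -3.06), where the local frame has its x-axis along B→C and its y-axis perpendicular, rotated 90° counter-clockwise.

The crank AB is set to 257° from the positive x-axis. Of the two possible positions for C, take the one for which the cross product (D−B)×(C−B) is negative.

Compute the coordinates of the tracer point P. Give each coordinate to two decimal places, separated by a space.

-0.98 -5.04

A=(0,0), D=(7.00,0)
B = A + 2.00·(cos257°, sin257°) = (-0.4499, -1.9487)
|BD| = 7.7006
circle(B,10.00) ∩ circle(D,6.00): a=8.0058, h=5.9922
  candidates: C₊=(5.7789,5.8744) cross=46.144; C₋=(8.8117,-5.7199) cross=-46.144
  mode - wants cross < 0 → take C=(8.8117,-5.7199) (cross=-46.144)
ex = (C−B)/|BC| = (0.9262,-0.3771); ey = (0.3771,0.9262)
P = B + 0.67·ex + -3.06·ey = (-0.9834,-5.0355)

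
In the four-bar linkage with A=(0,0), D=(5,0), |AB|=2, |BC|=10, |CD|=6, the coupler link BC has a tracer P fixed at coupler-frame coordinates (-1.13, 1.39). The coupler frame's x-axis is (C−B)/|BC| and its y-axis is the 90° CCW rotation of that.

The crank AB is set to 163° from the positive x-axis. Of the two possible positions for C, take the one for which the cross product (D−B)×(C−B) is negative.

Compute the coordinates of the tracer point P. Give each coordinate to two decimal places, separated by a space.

A=(0,0), D=(5.00,0)
B = A + 2.00·(cos163°, sin163°) = (-1.9126, 0.5847)
|BD| = 6.9373
circle(B,10.00) ∩ circle(D,6.00): a=8.0814, h=5.8899
  candidates: C₊=(6.6365,5.7725) cross=40.860; C₋=(5.6436,-5.9654) cross=-40.860
  mode - wants cross < 0 → take C=(5.6436,-5.9654) (cross=-40.860)
ex = (C−B)/|BC| = (0.7556,-0.6550); ey = (0.6550,0.7556)
P = B + -1.13·ex + 1.39·ey = (-1.8560,2.3752)

-1.86 2.38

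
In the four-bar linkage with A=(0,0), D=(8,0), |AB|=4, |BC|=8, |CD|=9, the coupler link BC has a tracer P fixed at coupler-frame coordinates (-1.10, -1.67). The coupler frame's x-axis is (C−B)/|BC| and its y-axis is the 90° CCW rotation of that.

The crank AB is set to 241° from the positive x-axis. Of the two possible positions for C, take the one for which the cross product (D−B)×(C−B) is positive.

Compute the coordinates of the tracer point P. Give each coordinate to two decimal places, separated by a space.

-0.60 -4.98

A=(0,0), D=(8.00,0)
B = A + 4.00·(cos241°, sin241°) = (-1.9392, -3.4985)
|BD| = 10.5370
circle(B,8.00) ∩ circle(D,9.00): a=4.4618, h=6.6402
  candidates: C₊=(0.0648,4.2464) cross=69.968; C₋=(4.4741,-8.2806) cross=-69.968
  mode + wants cross > 0 → take C=(0.0648,4.2464) (cross=69.968)
ex = (C−B)/|BC| = (0.2505,0.9681); ey = (-0.9681,0.2505)
P = B + -1.10·ex + -1.67·ey = (-0.5980,-4.9817)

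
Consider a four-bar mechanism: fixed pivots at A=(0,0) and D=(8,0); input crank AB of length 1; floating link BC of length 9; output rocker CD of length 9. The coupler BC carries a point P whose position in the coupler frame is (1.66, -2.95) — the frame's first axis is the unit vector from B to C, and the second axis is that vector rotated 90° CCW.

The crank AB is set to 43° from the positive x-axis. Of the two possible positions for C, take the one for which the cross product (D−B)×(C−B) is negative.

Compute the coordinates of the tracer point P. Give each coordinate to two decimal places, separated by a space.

A=(0,0), D=(8.00,0)
B = A + 1.00·(cos43°, sin43°) = (0.7314, 0.6820)
|BD| = 7.3006
circle(B,9.00) ∩ circle(D,9.00): a=3.6503, h=8.2265
  candidates: C₊=(5.1342,8.5315) cross=60.058; C₋=(3.5972,-7.8495) cross=-60.058
  mode - wants cross < 0 → take C=(3.5972,-7.8495) (cross=-60.058)
ex = (C−B)/|BC| = (0.3184,-0.9479); ey = (0.9479,0.3184)
P = B + 1.66·ex + -2.95·ey = (-1.5365,-1.8309)

-1.54 -1.83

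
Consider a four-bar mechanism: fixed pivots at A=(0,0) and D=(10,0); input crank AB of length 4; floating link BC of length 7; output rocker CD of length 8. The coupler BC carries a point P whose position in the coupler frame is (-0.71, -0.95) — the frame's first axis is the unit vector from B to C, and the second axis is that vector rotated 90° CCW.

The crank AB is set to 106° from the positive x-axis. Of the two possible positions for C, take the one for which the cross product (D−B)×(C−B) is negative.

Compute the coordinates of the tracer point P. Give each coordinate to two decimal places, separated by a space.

-2.28 4.00

A=(0,0), D=(10.00,0)
B = A + 4.00·(cos106°, sin106°) = (-1.1025, 3.8450)
|BD| = 11.7495
circle(B,7.00) ∩ circle(D,8.00): a=5.2364, h=4.6454
  candidates: C₊=(5.3658,6.5210) cross=54.581; C₋=(2.3253,-2.2582) cross=-54.581
  mode - wants cross < 0 → take C=(2.3253,-2.2582) (cross=-54.581)
ex = (C−B)/|BC| = (0.4897,-0.8719); ey = (0.8719,0.4897)
P = B + -0.71·ex + -0.95·ey = (-2.2785,3.9989)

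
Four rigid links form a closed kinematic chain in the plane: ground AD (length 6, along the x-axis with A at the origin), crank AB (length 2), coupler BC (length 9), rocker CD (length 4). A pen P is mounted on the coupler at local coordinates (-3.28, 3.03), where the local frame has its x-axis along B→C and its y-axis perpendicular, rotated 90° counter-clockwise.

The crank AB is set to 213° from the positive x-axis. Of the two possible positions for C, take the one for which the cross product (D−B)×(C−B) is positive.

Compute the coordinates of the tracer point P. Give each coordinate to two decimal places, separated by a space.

A=(0,0), D=(6.00,0)
B = A + 2.00·(cos213°, sin213°) = (-1.6773, -1.0893)
|BD| = 7.7542
circle(B,9.00) ∩ circle(D,4.00): a=8.0684, h=3.9876
  candidates: C₊=(5.7509,3.9922) cross=30.921; C₋=(6.8712,-3.9040) cross=-30.921
  mode + wants cross > 0 → take C=(5.7509,3.9922) (cross=30.921)
ex = (C−B)/|BC| = (0.8254,0.5646); ey = (-0.5646,0.8254)
P = B + -3.28·ex + 3.03·ey = (-6.0953,-0.4404)

-6.10 -0.44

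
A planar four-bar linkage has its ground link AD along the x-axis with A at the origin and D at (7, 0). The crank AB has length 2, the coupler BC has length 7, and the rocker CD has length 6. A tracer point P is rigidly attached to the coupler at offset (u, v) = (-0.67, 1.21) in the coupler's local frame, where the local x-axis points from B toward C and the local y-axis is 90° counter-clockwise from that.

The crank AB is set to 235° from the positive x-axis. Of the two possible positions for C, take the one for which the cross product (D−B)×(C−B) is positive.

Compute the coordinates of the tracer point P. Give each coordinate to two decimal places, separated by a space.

A=(0,0), D=(7.00,0)
B = A + 2.00·(cos235°, sin235°) = (-1.1472, -1.6383)
|BD| = 8.3102
circle(B,7.00) ∩ circle(D,6.00): a=4.9373, h=4.9622
  candidates: C₊=(2.7150,4.1998) cross=41.237; C₋=(4.6715,-5.5297) cross=-41.237
  mode + wants cross > 0 → take C=(2.7150,4.1998) (cross=41.237)
ex = (C−B)/|BC| = (0.5517,0.8340); ey = (-0.8340,0.5517)
P = B + -0.67·ex + 1.21·ey = (-2.5260,-1.5295)

-2.53 -1.53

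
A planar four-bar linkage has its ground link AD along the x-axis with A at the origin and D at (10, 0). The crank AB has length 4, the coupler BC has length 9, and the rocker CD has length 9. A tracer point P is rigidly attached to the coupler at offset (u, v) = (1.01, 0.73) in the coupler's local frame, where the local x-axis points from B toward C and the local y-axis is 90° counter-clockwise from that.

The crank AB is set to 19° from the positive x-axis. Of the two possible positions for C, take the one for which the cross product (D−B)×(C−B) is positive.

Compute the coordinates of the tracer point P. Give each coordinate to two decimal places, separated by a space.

A=(0,0), D=(10.00,0)
B = A + 4.00·(cos19°, sin19°) = (3.7821, 1.3023)
|BD| = 6.3528
circle(B,9.00) ∩ circle(D,9.00): a=3.1764, h=8.4208
  candidates: C₊=(8.6172,8.8931) cross=53.496; C₋=(5.1648,-7.5909) cross=-53.496
  mode + wants cross > 0 → take C=(8.6172,8.8931) (cross=53.496)
ex = (C−B)/|BC| = (0.5372,0.8434); ey = (-0.8434,0.5372)
P = B + 1.01·ex + 0.73·ey = (3.7090,2.5463)

3.71 2.55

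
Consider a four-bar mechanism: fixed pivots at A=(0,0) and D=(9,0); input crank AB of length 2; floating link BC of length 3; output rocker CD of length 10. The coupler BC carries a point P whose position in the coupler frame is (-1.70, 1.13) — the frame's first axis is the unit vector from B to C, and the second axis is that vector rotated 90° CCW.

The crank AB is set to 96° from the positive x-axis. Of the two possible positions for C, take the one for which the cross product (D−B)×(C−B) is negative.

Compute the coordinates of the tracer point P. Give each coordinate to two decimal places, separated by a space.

1.31 3.35

A=(0,0), D=(9.00,0)
B = A + 2.00·(cos96°, sin96°) = (-0.2091, 1.9890)
|BD| = 9.4214
circle(B,3.00) ∩ circle(D,10.00): a=-0.1187, h=2.9977
  candidates: C₊=(0.3078,4.9442) cross=28.242; C₋=(-0.9580,-0.9160) cross=-28.242
  mode - wants cross < 0 → take C=(-0.9580,-0.9160) (cross=-28.242)
ex = (C−B)/|BC| = (-0.2496,-0.9683); ey = (0.9683,-0.2496)
P = B + -1.70·ex + 1.13·ey = (1.3095,3.3531)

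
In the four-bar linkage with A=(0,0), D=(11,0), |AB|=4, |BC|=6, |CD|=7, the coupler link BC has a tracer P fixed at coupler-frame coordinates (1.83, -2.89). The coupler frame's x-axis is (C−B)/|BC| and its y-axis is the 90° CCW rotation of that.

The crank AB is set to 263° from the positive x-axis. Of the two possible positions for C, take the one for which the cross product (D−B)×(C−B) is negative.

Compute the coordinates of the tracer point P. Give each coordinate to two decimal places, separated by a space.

1.16 -6.97

A=(0,0), D=(11.00,0)
B = A + 4.00·(cos263°, sin263°) = (-0.4875, -3.9702)
|BD| = 12.1542
circle(B,6.00) ∩ circle(D,7.00): a=5.5423, h=2.2984
  candidates: C₊=(4.0000,0.0126) cross=27.936; C₋=(5.5016,-4.3322) cross=-27.936
  mode - wants cross < 0 → take C=(5.5016,-4.3322) (cross=-27.936)
ex = (C−B)/|BC| = (0.9982,-0.0603); ey = (0.0603,0.9982)
P = B + 1.83·ex + -2.89·ey = (1.1648,-6.9653)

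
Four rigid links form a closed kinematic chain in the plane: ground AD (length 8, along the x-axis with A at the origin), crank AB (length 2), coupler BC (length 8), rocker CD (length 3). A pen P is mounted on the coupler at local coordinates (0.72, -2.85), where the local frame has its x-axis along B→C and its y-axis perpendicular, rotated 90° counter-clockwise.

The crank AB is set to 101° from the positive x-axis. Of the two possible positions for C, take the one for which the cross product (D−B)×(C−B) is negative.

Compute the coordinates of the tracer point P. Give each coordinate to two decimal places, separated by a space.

-1.36 -0.81

A=(0,0), D=(8.00,0)
B = A + 2.00·(cos101°, sin101°) = (-0.3816, 1.9633)
|BD| = 8.6085
circle(B,8.00) ∩ circle(D,3.00): a=7.4988, h=2.7872
  candidates: C₊=(7.5552,2.9668) cross=23.994; C₋=(6.2839,-2.4607) cross=-23.994
  mode - wants cross < 0 → take C=(6.2839,-2.4607) (cross=-23.994)
ex = (C−B)/|BC| = (0.8332,-0.5530); ey = (0.5530,0.8332)
P = B + 0.72·ex + -2.85·ey = (-1.3577,-0.8095)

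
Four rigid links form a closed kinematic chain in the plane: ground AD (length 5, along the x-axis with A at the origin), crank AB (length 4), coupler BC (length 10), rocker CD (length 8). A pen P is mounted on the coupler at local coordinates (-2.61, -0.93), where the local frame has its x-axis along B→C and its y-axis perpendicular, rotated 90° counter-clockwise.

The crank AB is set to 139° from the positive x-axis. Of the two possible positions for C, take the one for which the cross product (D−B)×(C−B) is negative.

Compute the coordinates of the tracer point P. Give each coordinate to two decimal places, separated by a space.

-4.83 4.72

A=(0,0), D=(5.00,0)
B = A + 4.00·(cos139°, sin139°) = (-3.0188, 2.6242)
|BD| = 8.4373
circle(B,10.00) ∩ circle(D,8.00): a=6.3520, h=7.7234
  candidates: C₊=(5.4203,7.9889) cross=65.165; C₋=(0.6159,-6.6918) cross=-65.165
  mode - wants cross < 0 → take C=(0.6159,-6.6918) (cross=-65.165)
ex = (C−B)/|BC| = (0.3635,-0.9316); ey = (0.9316,0.3635)
P = B + -2.61·ex + -0.93·ey = (-4.8339,4.7177)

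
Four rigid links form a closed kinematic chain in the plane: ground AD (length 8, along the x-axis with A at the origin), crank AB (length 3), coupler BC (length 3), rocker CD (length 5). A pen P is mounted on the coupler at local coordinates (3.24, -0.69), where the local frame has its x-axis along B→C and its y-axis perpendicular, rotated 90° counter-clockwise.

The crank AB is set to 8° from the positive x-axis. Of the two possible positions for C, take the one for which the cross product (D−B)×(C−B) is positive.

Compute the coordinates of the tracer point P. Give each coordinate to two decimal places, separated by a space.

A=(0,0), D=(8.00,0)
B = A + 3.00·(cos8°, sin8°) = (2.9708, 0.4175)
|BD| = 5.0465
circle(B,3.00) ∩ circle(D,5.00): a=0.9380, h=2.8496
  candidates: C₊=(4.1413,3.1797) cross=14.380; C₋=(3.6698,-2.4999) cross=-14.380
  mode + wants cross > 0 → take C=(4.1413,3.1797) (cross=14.380)
ex = (C−B)/|BC| = (0.3902,0.9207); ey = (-0.9207,0.3902)
P = B + 3.24·ex + -0.69·ey = (4.8703,3.1315)

4.87 3.13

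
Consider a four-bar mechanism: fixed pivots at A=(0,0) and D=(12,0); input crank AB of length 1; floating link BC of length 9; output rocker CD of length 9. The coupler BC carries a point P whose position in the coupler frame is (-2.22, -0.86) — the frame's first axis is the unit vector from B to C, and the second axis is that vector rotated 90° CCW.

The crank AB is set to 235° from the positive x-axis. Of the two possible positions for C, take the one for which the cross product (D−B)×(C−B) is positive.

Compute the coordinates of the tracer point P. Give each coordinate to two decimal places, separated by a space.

-1.37 -3.06

A=(0,0), D=(12.00,0)
B = A + 1.00·(cos235°, sin235°) = (-0.5736, -0.8192)
|BD| = 12.6002
circle(B,9.00) ∩ circle(D,9.00): a=6.3001, h=6.4272
  candidates: C₊=(5.2954,6.0040) cross=80.984; C₋=(6.1310,-6.8232) cross=-80.984
  mode + wants cross > 0 → take C=(5.2954,6.0040) (cross=80.984)
ex = (C−B)/|BC| = (0.6521,0.7581); ey = (-0.7581,0.6521)
P = B + -2.22·ex + -0.86·ey = (-1.3693,-3.0630)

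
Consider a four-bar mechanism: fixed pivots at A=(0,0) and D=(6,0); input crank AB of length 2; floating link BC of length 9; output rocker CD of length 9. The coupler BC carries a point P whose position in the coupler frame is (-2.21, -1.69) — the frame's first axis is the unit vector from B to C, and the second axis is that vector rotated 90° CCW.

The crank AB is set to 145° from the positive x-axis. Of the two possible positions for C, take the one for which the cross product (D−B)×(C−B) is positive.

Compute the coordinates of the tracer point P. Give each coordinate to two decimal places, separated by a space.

-1.47 -1.63

A=(0,0), D=(6.00,0)
B = A + 2.00·(cos145°, sin145°) = (-1.6383, 1.1472)
|BD| = 7.7240
circle(B,9.00) ∩ circle(D,9.00): a=3.8620, h=8.1293
  candidates: C₊=(3.3882,8.6127) cross=62.790; C₋=(0.9735,-7.4655) cross=-62.790
  mode + wants cross > 0 → take C=(3.3882,8.6127) (cross=62.790)
ex = (C−B)/|BC| = (0.5585,0.8295); ey = (-0.8295,0.5585)
P = B + -2.21·ex + -1.69·ey = (-1.4707,-1.6299)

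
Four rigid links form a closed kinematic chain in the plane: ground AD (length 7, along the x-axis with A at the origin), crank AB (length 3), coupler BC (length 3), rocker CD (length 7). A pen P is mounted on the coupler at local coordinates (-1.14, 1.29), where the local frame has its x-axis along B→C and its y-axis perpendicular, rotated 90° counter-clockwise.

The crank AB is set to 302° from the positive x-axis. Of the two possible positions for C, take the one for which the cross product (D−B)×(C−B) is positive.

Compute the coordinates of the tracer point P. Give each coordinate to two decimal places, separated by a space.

1.10 -4.19

A=(0,0), D=(7.00,0)
B = A + 3.00·(cos302°, sin302°) = (1.5898, -2.5441)
|BD| = 5.9786
circle(B,3.00) ∩ circle(D,7.00): a=-0.3560, h=2.9788
  candidates: C₊=(0.0000,0.0000) cross=17.809; C₋=(2.5352,-5.3913) cross=-17.809
  mode + wants cross > 0 → take C=(0.0000,0.0000) (cross=17.809)
ex = (C−B)/|BC| = (-0.5299,0.8480); ey = (-0.8480,-0.5299)
P = B + -1.14·ex + 1.29·ey = (1.0999,-4.1945)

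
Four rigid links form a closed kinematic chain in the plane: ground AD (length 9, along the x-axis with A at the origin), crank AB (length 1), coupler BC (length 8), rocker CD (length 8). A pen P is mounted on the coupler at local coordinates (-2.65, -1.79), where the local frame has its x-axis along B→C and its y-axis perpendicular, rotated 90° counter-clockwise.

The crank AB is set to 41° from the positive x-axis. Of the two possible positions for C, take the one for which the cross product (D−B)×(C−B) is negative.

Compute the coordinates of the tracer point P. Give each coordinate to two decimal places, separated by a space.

A=(0,0), D=(9.00,0)
B = A + 1.00·(cos41°, sin41°) = (0.7547, 0.6561)
|BD| = 8.2713
circle(B,8.00) ∩ circle(D,8.00): a=4.1357, h=6.8481
  candidates: C₊=(5.4205,7.1545) cross=56.643; C₋=(4.3342,-6.4985) cross=-56.643
  mode - wants cross < 0 → take C=(4.3342,-6.4985) (cross=-56.643)
ex = (C−B)/|BC| = (0.4474,-0.8943); ey = (0.8943,0.4474)
P = B + -2.65·ex + -1.79·ey = (-2.0318,2.2251)

-2.03 2.23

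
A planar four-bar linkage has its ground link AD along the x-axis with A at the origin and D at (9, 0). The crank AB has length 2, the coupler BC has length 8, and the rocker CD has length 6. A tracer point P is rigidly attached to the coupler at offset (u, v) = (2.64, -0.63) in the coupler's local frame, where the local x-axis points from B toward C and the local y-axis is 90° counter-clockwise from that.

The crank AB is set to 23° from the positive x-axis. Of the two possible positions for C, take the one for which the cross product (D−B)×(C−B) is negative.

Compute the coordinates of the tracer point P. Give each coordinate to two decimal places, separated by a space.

A=(0,0), D=(9.00,0)
B = A + 2.00·(cos23°, sin23°) = (1.8410, 0.7815)
|BD| = 7.2015
circle(B,8.00) ∩ circle(D,6.00): a=5.5448, h=5.7667
  candidates: C₊=(7.9788,5.9125) cross=41.529; C₋=(6.7273,-5.5529) cross=-41.529
  mode - wants cross < 0 → take C=(6.7273,-5.5529) (cross=-41.529)
ex = (C−B)/|BC| = (0.6108,-0.7918); ey = (0.7918,0.6108)
P = B + 2.64·ex + -0.63·ey = (2.9547,-1.6937)

2.95 -1.69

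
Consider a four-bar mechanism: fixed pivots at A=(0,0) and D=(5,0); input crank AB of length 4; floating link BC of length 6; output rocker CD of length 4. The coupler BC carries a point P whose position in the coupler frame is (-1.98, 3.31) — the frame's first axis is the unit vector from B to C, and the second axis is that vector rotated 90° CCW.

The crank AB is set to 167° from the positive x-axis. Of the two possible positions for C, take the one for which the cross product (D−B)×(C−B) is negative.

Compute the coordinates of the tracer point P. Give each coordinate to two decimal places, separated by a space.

A=(0,0), D=(5.00,0)
B = A + 4.00·(cos167°, sin167°) = (-3.8975, 0.8998)
|BD| = 8.9429
circle(B,6.00) ∩ circle(D,4.00): a=5.5896, h=2.1808
  candidates: C₊=(1.8832,2.5071) cross=19.503; C₋=(1.4444,-1.8323) cross=-19.503
  mode - wants cross < 0 → take C=(1.4444,-1.8323) (cross=-19.503)
ex = (C−B)/|BC| = (0.8903,-0.4554); ey = (0.4554,0.8903)
P = B + -1.98·ex + 3.31·ey = (-4.1531,4.7483)

-4.15 4.75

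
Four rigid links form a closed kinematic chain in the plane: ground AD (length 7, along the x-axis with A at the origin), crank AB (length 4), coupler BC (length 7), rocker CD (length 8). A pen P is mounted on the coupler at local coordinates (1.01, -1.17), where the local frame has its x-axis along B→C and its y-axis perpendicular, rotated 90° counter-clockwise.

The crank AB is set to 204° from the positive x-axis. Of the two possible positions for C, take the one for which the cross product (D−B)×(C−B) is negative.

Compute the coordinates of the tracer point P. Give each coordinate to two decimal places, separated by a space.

A=(0,0), D=(7.00,0)
B = A + 4.00·(cos204°, sin204°) = (-3.6542, -1.6269)
|BD| = 10.7777
circle(B,7.00) ∩ circle(D,8.00): a=4.6930, h=5.1939
  candidates: C₊=(0.2010,4.2158) cross=55.978; C₋=(1.7690,-6.0529) cross=-55.978
  mode - wants cross < 0 → take C=(1.7690,-6.0529) (cross=-55.978)
ex = (C−B)/|BC| = (0.7747,-0.6323); ey = (0.6323,0.7747)
P = B + 1.01·ex + -1.17·ey = (-3.6114,-3.1720)

-3.61 -3.17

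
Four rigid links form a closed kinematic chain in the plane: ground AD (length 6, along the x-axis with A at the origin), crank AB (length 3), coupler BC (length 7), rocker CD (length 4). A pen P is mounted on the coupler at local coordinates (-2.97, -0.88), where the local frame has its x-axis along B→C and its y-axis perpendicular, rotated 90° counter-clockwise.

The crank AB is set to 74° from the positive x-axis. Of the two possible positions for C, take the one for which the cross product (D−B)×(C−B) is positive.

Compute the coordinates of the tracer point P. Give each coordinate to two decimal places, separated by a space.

A=(0,0), D=(6.00,0)
B = A + 3.00·(cos74°, sin74°) = (0.8269, 2.8838)
|BD| = 5.9226
circle(B,7.00) ∩ circle(D,4.00): a=5.7472, h=3.9962
  candidates: C₊=(7.7926,3.5758) cross=23.668; C₋=(3.9011,-3.4051) cross=-23.668
  mode + wants cross > 0 → take C=(7.7926,3.5758) (cross=23.668)
ex = (C−B)/|BC| = (0.9951,0.0989); ey = (-0.0989,0.9951)
P = B + -2.97·ex + -0.88·ey = (-2.0415,1.7145)

-2.04 1.71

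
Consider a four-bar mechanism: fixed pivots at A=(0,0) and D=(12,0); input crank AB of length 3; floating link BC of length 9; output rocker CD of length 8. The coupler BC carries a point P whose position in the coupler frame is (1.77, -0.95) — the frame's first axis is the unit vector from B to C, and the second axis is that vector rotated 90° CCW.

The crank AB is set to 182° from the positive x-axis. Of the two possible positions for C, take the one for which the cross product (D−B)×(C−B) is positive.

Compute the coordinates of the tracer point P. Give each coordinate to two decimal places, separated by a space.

-0.99 -0.16

A=(0,0), D=(12.00,0)
B = A + 3.00·(cos182°, sin182°) = (-2.9982, -0.1047)
|BD| = 14.9985
circle(B,9.00) ∩ circle(D,8.00): a=8.0660, h=3.9925
  candidates: C₊=(5.0398,3.9440) cross=59.881; C₋=(5.0955,-4.0408) cross=-59.881
  mode + wants cross > 0 → take C=(5.0398,3.9440) (cross=59.881)
ex = (C−B)/|BC| = (0.8931,0.4499); ey = (-0.4499,0.8931)
P = B + 1.77·ex + -0.95·ey = (-0.9900,-0.1569)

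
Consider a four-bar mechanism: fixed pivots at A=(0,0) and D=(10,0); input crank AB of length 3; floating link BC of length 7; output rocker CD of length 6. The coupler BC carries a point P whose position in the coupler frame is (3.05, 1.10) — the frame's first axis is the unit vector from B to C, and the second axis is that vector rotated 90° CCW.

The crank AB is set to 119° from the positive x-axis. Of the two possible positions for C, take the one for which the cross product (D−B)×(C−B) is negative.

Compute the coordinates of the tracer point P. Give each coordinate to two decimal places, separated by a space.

1.66 1.71

A=(0,0), D=(10.00,0)
B = A + 3.00·(cos119°, sin119°) = (-1.4544, 2.6239)
|BD| = 11.7511
circle(B,7.00) ∩ circle(D,6.00): a=6.4287, h=2.7698
  candidates: C₊=(5.4304,3.8883) cross=32.548; C₋=(4.1935,-1.5115) cross=-32.548
  mode - wants cross < 0 → take C=(4.1935,-1.5115) (cross=-32.548)
ex = (C−B)/|BC| = (0.8068,-0.5908); ey = (0.5908,0.8068)
P = B + 3.05·ex + 1.10·ey = (1.6563,1.7096)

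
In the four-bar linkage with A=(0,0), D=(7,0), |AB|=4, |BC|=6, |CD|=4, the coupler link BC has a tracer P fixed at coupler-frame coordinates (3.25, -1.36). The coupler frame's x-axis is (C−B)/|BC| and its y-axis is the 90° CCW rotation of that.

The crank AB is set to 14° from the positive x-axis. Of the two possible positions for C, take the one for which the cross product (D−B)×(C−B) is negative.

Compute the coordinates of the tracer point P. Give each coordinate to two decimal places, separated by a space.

4.59 -2.48

A=(0,0), D=(7.00,0)
B = A + 4.00·(cos14°, sin14°) = (3.8812, 0.9677)
|BD| = 3.2655
circle(B,6.00) ∩ circle(D,4.00): a=4.6951, h=3.7358
  candidates: C₊=(9.4724,3.1444) cross=12.199; C₋=(7.2583,-3.9917) cross=-12.199
  mode - wants cross < 0 → take C=(7.2583,-3.9917) (cross=-12.199)
ex = (C−B)/|BC| = (0.5629,-0.8266); ey = (0.8266,0.5629)
P = B + 3.25·ex + -1.36·ey = (4.5863,-2.4841)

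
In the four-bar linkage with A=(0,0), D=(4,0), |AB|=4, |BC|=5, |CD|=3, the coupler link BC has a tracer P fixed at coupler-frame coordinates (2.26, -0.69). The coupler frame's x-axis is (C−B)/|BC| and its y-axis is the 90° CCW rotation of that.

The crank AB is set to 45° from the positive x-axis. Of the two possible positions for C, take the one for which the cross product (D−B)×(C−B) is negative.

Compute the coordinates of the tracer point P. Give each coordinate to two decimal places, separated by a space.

1.70 0.75

A=(0,0), D=(4.00,0)
B = A + 4.00·(cos45°, sin45°) = (2.8284, 2.8284)
|BD| = 3.0615
circle(B,5.00) ∩ circle(D,3.00): a=4.1439, h=2.7979
  candidates: C₊=(6.9992,0.0707) cross=8.566; C₋=(1.8293,-2.0707) cross=-8.566
  mode - wants cross < 0 → take C=(1.8293,-2.0707) (cross=-8.566)
ex = (C−B)/|BC| = (-0.1998,-0.9798); ey = (0.9798,-0.1998)
P = B + 2.26·ex + -0.69·ey = (1.7007,0.7519)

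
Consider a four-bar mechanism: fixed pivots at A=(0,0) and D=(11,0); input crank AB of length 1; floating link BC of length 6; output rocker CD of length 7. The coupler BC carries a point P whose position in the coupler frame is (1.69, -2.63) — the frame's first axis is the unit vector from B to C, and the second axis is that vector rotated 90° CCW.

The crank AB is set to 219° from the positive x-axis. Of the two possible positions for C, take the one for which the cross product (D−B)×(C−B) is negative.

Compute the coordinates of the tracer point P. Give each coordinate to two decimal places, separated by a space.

A=(0,0), D=(11.00,0)
B = A + 1.00·(cos219°, sin219°) = (-0.7771, -0.6293)
|BD| = 11.7939
circle(B,6.00) ∩ circle(D,7.00): a=5.3458, h=2.7243
  candidates: C₊=(4.4157,2.3764) cross=32.131; C₋=(4.7065,-3.0645) cross=-32.131
  mode - wants cross < 0 → take C=(4.7065,-3.0645) (cross=-32.131)
ex = (C−B)/|BC| = (0.9139,-0.4059); ey = (0.4059,0.9139)
P = B + 1.69·ex + -2.63·ey = (-0.3000,-3.7189)

-0.30 -3.72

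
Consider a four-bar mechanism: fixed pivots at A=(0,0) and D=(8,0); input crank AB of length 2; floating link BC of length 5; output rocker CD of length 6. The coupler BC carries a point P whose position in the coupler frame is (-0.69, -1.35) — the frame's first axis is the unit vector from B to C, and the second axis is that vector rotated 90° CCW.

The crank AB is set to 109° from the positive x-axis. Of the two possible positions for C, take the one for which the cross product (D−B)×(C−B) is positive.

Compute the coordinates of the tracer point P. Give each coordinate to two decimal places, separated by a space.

A=(0,0), D=(8.00,0)
B = A + 2.00·(cos109°, sin109°) = (-0.6511, 1.8910)
|BD| = 8.8554
circle(B,5.00) ∩ circle(D,6.00): a=3.8066, h=3.2419
  candidates: C₊=(3.7600,4.2452) cross=28.708; C₋=(2.3754,-2.0889) cross=-28.708
  mode + wants cross > 0 → take C=(3.7600,4.2452) (cross=28.708)
ex = (C−B)/|BC| = (0.8822,0.4708); ey = (-0.4708,0.8822)
P = B + -0.69·ex + -1.35·ey = (-0.6242,0.3752)

-0.62 0.38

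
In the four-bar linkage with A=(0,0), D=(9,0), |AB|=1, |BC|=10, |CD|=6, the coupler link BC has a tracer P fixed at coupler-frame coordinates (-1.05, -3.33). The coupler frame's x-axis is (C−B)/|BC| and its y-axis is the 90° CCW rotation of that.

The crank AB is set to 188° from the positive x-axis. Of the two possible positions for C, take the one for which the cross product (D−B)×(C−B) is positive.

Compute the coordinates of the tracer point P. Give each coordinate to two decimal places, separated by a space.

A=(0,0), D=(9.00,0)
B = A + 1.00·(cos188°, sin188°) = (-0.9903, -0.1392)
|BD| = 9.9912
circle(B,10.00) ∩ circle(D,6.00): a=8.1984, h=5.7259
  candidates: C₊=(7.1276,5.7004) cross=57.209; C₋=(7.2871,-5.7503) cross=-57.209
  mode + wants cross > 0 → take C=(7.1276,5.7004) (cross=57.209)
ex = (C−B)/|BC| = (0.8118,0.5840); ey = (-0.5840,0.8118)
P = B + -1.05·ex + -3.33·ey = (0.1019,-3.4556)

0.10 -3.46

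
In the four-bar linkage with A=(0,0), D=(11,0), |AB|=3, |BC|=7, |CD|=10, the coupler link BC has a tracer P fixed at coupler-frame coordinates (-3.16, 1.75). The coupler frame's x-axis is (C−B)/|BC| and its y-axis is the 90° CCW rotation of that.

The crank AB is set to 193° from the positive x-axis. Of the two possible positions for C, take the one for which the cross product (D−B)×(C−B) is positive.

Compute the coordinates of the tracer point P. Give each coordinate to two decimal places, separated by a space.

A=(0,0), D=(11.00,0)
B = A + 3.00·(cos193°, sin193°) = (-2.9231, -0.6749)
|BD| = 13.9395
circle(B,7.00) ∩ circle(D,10.00): a=5.1404, h=4.7515
  candidates: C₊=(1.9812,4.3199) cross=66.233; C₋=(2.4413,-5.1719) cross=-66.233
  mode + wants cross > 0 → take C=(1.9812,4.3199) (cross=66.233)
ex = (C−B)/|BC| = (0.7006,0.7135); ey = (-0.7135,0.7006)
P = B + -3.16·ex + 1.75·ey = (-6.3858,-1.7035)

-6.39 -1.70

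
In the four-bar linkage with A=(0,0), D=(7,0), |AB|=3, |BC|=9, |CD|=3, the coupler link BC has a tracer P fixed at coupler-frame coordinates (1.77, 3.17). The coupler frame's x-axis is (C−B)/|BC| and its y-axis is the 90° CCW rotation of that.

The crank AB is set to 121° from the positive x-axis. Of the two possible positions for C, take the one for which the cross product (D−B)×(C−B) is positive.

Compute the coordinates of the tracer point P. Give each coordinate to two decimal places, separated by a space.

A=(0,0), D=(7.00,0)
B = A + 3.00·(cos121°, sin121°) = (-1.5451, 2.5715)
|BD| = 8.9237
circle(B,9.00) ∩ circle(D,3.00): a=8.4960, h=2.9694
  candidates: C₊=(7.4462,2.9666) cross=26.498; C₋=(5.7349,-2.7202) cross=-26.498
  mode + wants cross > 0 → take C=(7.4462,2.9666) (cross=26.498)
ex = (C−B)/|BC| = (0.9990,0.0439); ey = (-0.0439,0.9990)
P = B + 1.77·ex + 3.17·ey = (0.0840,5.8162)

0.08 5.82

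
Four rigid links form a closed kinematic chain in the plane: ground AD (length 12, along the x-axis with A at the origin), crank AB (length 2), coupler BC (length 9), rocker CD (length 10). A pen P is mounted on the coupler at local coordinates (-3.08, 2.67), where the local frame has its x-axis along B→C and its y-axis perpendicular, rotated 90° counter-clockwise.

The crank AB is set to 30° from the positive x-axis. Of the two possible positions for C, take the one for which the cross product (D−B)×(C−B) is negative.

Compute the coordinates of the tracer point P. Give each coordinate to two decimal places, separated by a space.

3.02 4.87

A=(0,0), D=(12.00,0)
B = A + 2.00·(cos30°, sin30°) = (1.7321, 1.0000)
|BD| = 10.3165
circle(B,9.00) ∩ circle(D,10.00): a=4.2374, h=7.9400
  candidates: C₊=(6.7192,8.4919) cross=81.914; C₋=(5.1799,-7.3134) cross=-81.914
  mode - wants cross < 0 → take C=(5.1799,-7.3134) (cross=-81.914)
ex = (C−B)/|BC| = (0.3831,-0.9237); ey = (0.9237,0.3831)
P = B + -3.08·ex + 2.67·ey = (3.0184,4.8679)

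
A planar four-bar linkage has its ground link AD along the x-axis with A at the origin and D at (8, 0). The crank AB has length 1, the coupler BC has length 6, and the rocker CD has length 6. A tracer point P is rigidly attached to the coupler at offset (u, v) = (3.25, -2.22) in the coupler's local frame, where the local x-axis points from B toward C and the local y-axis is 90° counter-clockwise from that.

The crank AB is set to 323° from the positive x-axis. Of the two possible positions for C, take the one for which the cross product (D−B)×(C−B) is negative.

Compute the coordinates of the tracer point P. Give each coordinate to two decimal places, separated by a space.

A=(0,0), D=(8.00,0)
B = A + 1.00·(cos323°, sin323°) = (0.7986, -0.6018)
|BD| = 7.2265
circle(B,6.00) ∩ circle(D,6.00): a=3.6132, h=4.7900
  candidates: C₊=(4.0004,4.4725) cross=34.615; C₋=(4.7982,-5.0743) cross=-34.615
  mode - wants cross < 0 → take C=(4.7982,-5.0743) (cross=-34.615)
ex = (C−B)/|BC| = (0.6666,-0.7454); ey = (0.7454,0.6666)
P = B + 3.25·ex + -2.22·ey = (1.3103,-4.5043)

1.31 -4.50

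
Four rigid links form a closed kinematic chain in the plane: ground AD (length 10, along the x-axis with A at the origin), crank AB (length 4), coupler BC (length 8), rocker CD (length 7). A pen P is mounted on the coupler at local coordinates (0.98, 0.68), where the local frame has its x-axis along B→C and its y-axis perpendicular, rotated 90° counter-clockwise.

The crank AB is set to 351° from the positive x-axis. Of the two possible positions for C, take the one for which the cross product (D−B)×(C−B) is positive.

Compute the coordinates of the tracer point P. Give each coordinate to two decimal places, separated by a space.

3.78 0.55

A=(0,0), D=(10.00,0)
B = A + 4.00·(cos351°, sin351°) = (3.9508, -0.6257)
|BD| = 6.0815
circle(B,8.00) ∩ circle(D,7.00): a=4.2740, h=6.7626
  candidates: C₊=(7.5063,6.5407) cross=41.127; C₋=(8.8979,-6.9127) cross=-41.127
  mode + wants cross > 0 → take C=(7.5063,6.5407) (cross=41.127)
ex = (C−B)/|BC| = (0.4444,0.8958); ey = (-0.8958,0.4444)
P = B + 0.98·ex + 0.68·ey = (3.7772,0.5544)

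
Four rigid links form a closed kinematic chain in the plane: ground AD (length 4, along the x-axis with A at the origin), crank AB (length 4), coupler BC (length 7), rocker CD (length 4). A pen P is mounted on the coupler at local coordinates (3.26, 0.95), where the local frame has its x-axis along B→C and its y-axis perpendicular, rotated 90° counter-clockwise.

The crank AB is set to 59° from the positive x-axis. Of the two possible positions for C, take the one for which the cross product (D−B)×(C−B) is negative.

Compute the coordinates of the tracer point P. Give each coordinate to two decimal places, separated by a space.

A=(0,0), D=(4.00,0)
B = A + 4.00·(cos59°, sin59°) = (2.0602, 3.4287)
|BD| = 3.9394
circle(B,7.00) ∩ circle(D,4.00): a=6.1582, h=3.3282
  candidates: C₊=(7.9893,-0.2922) cross=13.111; C₋=(2.1958,-3.5700) cross=-13.111
  mode - wants cross < 0 → take C=(2.1958,-3.5700) (cross=-13.111)
ex = (C−B)/|BC| = (0.0194,-0.9998); ey = (0.9998,0.0194)
P = B + 3.26·ex + 0.95·ey = (3.0732,0.1877)

3.07 0.19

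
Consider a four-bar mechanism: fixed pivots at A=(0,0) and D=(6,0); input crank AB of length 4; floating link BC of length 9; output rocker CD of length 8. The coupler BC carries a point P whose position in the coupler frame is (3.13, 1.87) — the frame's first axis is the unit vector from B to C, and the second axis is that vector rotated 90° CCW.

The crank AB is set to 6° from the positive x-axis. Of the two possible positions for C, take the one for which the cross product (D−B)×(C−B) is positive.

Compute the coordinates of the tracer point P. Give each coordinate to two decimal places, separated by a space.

4.97 3.93

A=(0,0), D=(6.00,0)
B = A + 4.00·(cos6°, sin6°) = (3.9781, 0.4181)
|BD| = 2.0647
circle(B,9.00) ∩ circle(D,8.00): a=5.1492, h=7.3815
  candidates: C₊=(10.5154,6.6039) cross=15.240; C₋=(7.5258,-7.8531) cross=-15.240
  mode + wants cross > 0 → take C=(10.5154,6.6039) (cross=15.240)
ex = (C−B)/|BC| = (0.7264,0.6873); ey = (-0.6873,0.7264)
P = B + 3.13·ex + 1.87·ey = (4.9663,3.9277)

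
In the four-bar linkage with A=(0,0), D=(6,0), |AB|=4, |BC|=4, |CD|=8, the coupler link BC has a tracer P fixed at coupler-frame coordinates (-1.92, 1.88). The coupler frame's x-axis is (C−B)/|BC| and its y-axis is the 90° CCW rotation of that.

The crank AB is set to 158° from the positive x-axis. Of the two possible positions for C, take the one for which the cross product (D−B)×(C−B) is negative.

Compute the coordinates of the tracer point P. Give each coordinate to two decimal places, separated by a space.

-3.01 4.09

A=(0,0), D=(6.00,0)
B = A + 4.00·(cos158°, sin158°) = (-3.7087, 1.4984)
|BD| = 9.8237
circle(B,4.00) ∩ circle(D,8.00): a=2.4688, h=3.1472
  candidates: C₊=(-0.7888,4.2323) cross=30.918; C₋=(-1.7489,-1.9886) cross=-30.918
  mode - wants cross < 0 → take C=(-1.7489,-1.9886) (cross=-30.918)
ex = (C−B)/|BC| = (0.4900,-0.8717); ey = (0.8717,0.4900)
P = B + -1.92·ex + 1.88·ey = (-3.0106,4.0933)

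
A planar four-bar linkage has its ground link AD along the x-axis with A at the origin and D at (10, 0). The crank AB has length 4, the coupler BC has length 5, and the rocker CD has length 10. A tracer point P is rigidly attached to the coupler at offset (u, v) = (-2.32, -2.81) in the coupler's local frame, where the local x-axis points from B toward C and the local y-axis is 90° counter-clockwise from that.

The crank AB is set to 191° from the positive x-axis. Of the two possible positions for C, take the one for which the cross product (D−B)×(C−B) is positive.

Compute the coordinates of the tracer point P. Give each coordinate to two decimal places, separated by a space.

A=(0,0), D=(10.00,0)
B = A + 4.00·(cos191°, sin191°) = (-3.9265, -0.7632)
|BD| = 13.9474
circle(B,5.00) ∩ circle(D,10.00): a=4.2850, h=2.5765
  candidates: C₊=(0.2111,2.0439) cross=35.936; C₋=(0.4931,-3.1014) cross=-35.936
  mode + wants cross > 0 → take C=(0.2111,2.0439) (cross=35.936)
ex = (C−B)/|BC| = (0.8275,0.5614); ey = (-0.5614,0.8275)
P = B + -2.32·ex + -2.81·ey = (-4.2687,-4.3911)

-4.27 -4.39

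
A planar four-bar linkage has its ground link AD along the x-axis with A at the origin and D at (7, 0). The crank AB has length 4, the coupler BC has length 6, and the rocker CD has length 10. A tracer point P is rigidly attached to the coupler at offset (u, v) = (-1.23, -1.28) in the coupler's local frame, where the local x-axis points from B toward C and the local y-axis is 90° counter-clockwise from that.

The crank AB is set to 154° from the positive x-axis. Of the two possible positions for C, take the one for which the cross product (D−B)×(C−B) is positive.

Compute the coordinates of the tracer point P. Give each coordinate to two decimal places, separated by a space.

-3.19 0.03

A=(0,0), D=(7.00,0)
B = A + 4.00·(cos154°, sin154°) = (-3.5952, 1.7535)
|BD| = 10.7393
circle(B,6.00) ∩ circle(D,10.00): a=2.3899, h=5.5035
  candidates: C₊=(-0.3387,6.7929) cross=59.103; C₋=(-2.1359,-4.0664) cross=-59.103
  mode + wants cross > 0 → take C=(-0.3387,6.7929) (cross=59.103)
ex = (C−B)/|BC| = (0.5427,0.8399); ey = (-0.8399,0.5427)
P = B + -1.23·ex + -1.28·ey = (-3.1877,0.0257)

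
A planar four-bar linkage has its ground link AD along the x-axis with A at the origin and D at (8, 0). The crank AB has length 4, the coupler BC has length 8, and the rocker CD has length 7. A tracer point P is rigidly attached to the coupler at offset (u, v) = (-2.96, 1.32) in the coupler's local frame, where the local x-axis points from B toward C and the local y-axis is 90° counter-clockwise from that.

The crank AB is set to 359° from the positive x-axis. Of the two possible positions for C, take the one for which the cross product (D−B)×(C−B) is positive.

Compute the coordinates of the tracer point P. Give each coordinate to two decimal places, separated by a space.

A=(0,0), D=(8.00,0)
B = A + 4.00·(cos359°, sin359°) = (3.9994, -0.0698)
|BD| = 4.0012
circle(B,8.00) ∩ circle(D,7.00): a=3.8750, h=6.9989
  candidates: C₊=(7.7517,6.9956) cross=28.004; C₋=(7.9959,-7.0000) cross=-28.004
  mode + wants cross > 0 → take C=(7.7517,6.9956) (cross=28.004)
ex = (C−B)/|BC| = (0.4690,0.8832); ey = (-0.8832,0.4690)
P = B + -2.96·ex + 1.32·ey = (1.4452,-2.0649)

1.45 -2.06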